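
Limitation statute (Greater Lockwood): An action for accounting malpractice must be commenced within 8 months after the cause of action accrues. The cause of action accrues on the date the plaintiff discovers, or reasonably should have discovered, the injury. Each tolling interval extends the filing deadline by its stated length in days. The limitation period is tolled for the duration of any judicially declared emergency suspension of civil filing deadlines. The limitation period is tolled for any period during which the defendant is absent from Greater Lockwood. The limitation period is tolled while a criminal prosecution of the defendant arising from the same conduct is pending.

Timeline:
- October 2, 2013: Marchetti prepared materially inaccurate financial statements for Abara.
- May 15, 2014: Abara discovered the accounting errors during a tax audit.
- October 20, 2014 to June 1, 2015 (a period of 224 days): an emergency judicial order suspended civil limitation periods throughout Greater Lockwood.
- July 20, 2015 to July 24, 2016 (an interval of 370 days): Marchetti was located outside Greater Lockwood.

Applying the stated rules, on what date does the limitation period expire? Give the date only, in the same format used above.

Under the discovery rule, the claim accrued on May 15, 2014, when Abara discovered the injury — not on the October 2, 2013 date of the underlying act.
8 months from May 15, 2014 is January 15, 2015.
Because the emergency suspension of filing deadlines ran from October 20, 2014 to June 1, 2015, the deadline is extended by 224 days to August 27, 2015.
The period was tolled for 370 days by the defendant's absence from the jurisdiction (July 20, 2015 to July 24, 2016), pushing the deadline to August 31, 2016.

August 31, 2016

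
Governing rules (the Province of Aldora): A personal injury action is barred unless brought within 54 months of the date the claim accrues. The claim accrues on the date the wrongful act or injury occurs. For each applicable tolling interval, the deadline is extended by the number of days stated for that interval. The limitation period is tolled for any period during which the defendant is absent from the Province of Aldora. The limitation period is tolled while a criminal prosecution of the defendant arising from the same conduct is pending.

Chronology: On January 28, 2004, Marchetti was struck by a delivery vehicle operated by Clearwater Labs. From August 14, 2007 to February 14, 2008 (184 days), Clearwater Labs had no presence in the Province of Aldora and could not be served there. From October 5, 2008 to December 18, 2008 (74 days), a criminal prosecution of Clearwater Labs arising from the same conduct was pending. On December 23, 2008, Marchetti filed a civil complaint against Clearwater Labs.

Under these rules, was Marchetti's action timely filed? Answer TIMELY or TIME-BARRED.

TIMELY

The claim accrued on January 28, 2004, the date of the act.
54 months from January 28, 2004 is July 28, 2008.
The period was tolled for 184 days by the defendant's absence from the jurisdiction (August 14, 2007 to February 14, 2008), pushing the deadline to January 28, 2009.
The pending criminal prosecution from October 5, 2008 to December 18, 2008 tolled the period for 74 days, extending the deadline to April 12, 2009.
Filing on December 23, 2008 beat the April 12, 2009 deadline — the action is timely.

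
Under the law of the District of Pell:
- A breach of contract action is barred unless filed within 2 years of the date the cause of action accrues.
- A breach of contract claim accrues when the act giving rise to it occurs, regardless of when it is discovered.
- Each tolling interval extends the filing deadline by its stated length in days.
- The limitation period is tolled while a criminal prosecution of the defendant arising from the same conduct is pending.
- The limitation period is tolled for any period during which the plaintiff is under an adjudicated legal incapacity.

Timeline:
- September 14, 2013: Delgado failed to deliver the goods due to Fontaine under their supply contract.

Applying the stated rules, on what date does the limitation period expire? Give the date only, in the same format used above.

September 14, 2015

The cause of action accrued on September 14, 2013, the date of the act.
2 years from September 14, 2013 is September 14, 2015.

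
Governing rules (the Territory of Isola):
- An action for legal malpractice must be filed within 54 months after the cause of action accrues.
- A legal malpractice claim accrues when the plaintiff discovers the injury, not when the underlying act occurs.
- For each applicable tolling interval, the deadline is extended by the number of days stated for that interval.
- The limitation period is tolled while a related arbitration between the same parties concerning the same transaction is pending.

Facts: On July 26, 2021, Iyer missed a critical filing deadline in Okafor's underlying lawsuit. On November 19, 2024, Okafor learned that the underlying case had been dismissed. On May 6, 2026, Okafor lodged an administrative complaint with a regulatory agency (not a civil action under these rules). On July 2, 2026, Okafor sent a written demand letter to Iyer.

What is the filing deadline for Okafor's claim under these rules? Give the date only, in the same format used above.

May 19, 2029

Accrual is tied to discovery, so the period began on November 19, 2024 rather than on July 26, 2021 when the act occurred.
Adding the 54 months base period to November 19, 2024 gives a deadline of May 19, 2029, before any tolling.
The other events in the timeline have no effect on the limitation period under the stated rules.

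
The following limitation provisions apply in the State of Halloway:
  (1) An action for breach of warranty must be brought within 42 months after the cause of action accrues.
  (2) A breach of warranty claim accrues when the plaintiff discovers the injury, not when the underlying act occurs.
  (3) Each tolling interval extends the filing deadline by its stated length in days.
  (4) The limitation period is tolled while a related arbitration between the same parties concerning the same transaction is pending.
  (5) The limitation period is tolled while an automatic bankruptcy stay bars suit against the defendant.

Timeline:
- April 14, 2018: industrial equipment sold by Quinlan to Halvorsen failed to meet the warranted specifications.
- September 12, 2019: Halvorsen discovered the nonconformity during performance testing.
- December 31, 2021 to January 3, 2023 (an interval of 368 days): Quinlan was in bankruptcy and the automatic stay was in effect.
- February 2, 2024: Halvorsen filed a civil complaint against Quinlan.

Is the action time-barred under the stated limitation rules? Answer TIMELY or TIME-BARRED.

The claim did not accrue until Halvorsen discovered the injury on September 12, 2019; the April 14, 2018 act date does not start the clock under the stated rule.
Adding the 42 months base period to September 12, 2019 gives a deadline of March 12, 2023, before any tolling.
The period was tolled for 368 days by the automatic bankruptcy stay (December 31, 2021 to January 3, 2023), pushing the deadline to March 14, 2024.
Halvorsen filed on February 2, 2024, before the March 14, 2024 deadline, so the action is timely.

TIMELY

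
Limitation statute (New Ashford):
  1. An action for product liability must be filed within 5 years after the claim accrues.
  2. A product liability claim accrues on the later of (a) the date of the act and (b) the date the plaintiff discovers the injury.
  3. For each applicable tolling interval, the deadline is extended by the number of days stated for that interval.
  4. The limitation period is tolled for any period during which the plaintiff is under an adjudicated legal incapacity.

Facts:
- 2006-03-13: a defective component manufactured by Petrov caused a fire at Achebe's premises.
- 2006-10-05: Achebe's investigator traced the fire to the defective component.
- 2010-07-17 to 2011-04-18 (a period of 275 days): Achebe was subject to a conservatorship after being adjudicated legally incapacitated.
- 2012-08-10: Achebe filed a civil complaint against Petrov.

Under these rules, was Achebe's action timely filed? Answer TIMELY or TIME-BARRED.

The claim accrued on 2006-10-05 — the later of the 2006-03-13 act and the 2006-10-05 discovery.
The untolled deadline — 5 years after 2006-10-05 — is 2011-10-05.
The period was tolled for 275 days by the plaintiff's legal incapacity (2010-07-17 to 2011-04-18), pushing the deadline to 2012-07-06.
Filing on 2012-08-10 missed the 2012-07-06 deadline — the action is time-barred.

TIME-BARRED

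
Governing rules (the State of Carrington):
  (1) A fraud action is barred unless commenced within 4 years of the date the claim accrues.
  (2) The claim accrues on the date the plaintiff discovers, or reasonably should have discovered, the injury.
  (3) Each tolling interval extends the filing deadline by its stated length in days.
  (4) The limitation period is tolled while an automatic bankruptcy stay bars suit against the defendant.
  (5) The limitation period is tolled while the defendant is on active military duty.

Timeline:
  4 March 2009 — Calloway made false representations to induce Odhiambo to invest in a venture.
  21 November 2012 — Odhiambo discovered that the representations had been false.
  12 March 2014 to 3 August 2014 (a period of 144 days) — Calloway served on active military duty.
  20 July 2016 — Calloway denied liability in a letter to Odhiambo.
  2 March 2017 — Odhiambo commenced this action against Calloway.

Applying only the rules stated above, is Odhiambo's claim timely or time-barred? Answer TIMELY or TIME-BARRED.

TIMELY

The claim did not accrue until Odhiambo discovered the injury on 21 November 2012; the 4 March 2009 act date does not start the clock under the stated rule.
4 years from 21 November 2012 is 21 November 2016.
The period was tolled for 144 days by the defendant's active military service (12 March 2014 to 3 August 2014), pushing the deadline to 14 April 2017.
None of the other events listed affects the running of the period under the stated rules.
The 2 March 2017 filing precedes the 14 April 2017 deadline; the claim is timely.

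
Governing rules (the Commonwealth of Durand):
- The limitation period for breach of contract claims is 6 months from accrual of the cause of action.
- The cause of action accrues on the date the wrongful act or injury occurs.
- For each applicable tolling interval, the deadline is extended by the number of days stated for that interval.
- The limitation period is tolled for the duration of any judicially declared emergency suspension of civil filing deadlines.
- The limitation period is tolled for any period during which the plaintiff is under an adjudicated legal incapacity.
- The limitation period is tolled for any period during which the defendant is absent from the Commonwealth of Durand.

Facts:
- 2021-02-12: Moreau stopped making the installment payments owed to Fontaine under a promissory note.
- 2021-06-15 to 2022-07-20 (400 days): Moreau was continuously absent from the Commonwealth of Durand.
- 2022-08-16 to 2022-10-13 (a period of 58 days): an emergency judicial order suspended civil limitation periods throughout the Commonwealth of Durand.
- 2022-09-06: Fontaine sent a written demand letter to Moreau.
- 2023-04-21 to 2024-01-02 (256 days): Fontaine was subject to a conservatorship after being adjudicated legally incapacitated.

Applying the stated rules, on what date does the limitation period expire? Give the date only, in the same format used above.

2022-11-13

The limitation period began to run on 2021-02-12.
6 months from 2021-02-12 is 2021-08-12.
The period was tolled for 400 days by the defendant's absence from the jurisdiction (2021-06-15 to 2022-07-20), pushing the deadline to 2022-09-16.
The emergency suspension of filing deadlines from 2022-08-16 to 2022-10-13 tolled the period for 58 days, extending the deadline to 2022-11-13.
The plaintiff's legal incapacity from 2023-04-21 to 2024-01-02 began after the period had already run on 2022-11-13, so it has no tolling effect.
Nothing else in the chronology tolls or restarts the period.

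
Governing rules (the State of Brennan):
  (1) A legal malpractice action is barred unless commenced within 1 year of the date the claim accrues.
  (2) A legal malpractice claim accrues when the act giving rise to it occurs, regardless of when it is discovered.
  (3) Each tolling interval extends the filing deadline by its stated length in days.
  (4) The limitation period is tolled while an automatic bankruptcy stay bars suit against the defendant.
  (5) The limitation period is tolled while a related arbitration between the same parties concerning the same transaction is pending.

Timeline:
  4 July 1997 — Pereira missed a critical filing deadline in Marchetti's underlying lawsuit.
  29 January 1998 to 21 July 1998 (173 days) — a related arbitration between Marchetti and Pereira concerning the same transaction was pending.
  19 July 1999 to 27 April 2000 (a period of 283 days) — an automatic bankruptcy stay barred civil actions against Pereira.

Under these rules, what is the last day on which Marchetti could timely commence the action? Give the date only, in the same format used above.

The limitation period began to run on 4 July 1997.
Adding the 1 year base period to 4 July 1997 gives a deadline of 4 July 1998, before any tolling.
The pending related arbitration from 29 January 1998 to 21 July 1998 tolled the period for 173 days, extending the deadline to 24 December 1998.
By the time the automatic bankruptcy stay began on 19 July 1999, the limitation period had already expired on 24 December 1998; that interval cannot revive it.

24 December 1998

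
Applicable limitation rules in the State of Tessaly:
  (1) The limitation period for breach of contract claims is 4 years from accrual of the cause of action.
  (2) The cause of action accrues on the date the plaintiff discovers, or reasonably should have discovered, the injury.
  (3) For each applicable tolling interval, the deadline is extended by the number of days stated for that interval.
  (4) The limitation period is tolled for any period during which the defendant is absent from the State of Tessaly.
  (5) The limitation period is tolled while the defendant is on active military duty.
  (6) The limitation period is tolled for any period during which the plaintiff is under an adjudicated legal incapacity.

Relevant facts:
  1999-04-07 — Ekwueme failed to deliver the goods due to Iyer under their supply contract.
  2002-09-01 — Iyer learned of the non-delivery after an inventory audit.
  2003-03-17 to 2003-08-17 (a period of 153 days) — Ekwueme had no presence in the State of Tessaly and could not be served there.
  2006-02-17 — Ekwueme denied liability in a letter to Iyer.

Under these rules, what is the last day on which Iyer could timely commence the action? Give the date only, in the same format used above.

2007-02-01

The claim did not accrue until Iyer discovered the injury on 2002-09-01; the 1999-04-07 act date does not start the clock under the stated rule.
Adding the 4 years base period to 2002-09-01 gives a deadline of 2006-09-01, before any tolling.
The defendant's absence from the jurisdiction from 2003-03-17 to 2003-08-17 tolled the period for 153 days, extending the deadline to 2007-02-01.
None of the other events listed affects the running of the period under the stated rules.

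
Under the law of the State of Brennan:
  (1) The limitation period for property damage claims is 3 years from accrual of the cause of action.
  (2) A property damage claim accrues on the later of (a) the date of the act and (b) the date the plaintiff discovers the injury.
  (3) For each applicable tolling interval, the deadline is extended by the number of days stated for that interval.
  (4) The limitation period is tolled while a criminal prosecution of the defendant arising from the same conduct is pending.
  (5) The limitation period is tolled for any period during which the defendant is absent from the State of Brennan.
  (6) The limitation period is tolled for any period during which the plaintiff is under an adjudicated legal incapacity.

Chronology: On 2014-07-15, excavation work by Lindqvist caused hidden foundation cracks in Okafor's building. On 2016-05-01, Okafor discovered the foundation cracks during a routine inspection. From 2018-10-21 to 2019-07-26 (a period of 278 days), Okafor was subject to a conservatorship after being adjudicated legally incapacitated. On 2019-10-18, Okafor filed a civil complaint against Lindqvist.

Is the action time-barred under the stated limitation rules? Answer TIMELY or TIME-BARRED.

TIMELY

Because discovery on 2016-05-01 post-dates the 2014-07-15 act, accrual under the later-of rule falls on 2016-05-01.
Adding the 3 years base period to 2016-05-01 gives a deadline of 2019-05-01, before any tolling.
The period was tolled for 278 days by the plaintiff's legal incapacity (2018-10-21 to 2019-07-26), pushing the deadline to 2020-02-03.
Filing on 2019-10-18 beat the 2020-02-03 deadline — the action is timely.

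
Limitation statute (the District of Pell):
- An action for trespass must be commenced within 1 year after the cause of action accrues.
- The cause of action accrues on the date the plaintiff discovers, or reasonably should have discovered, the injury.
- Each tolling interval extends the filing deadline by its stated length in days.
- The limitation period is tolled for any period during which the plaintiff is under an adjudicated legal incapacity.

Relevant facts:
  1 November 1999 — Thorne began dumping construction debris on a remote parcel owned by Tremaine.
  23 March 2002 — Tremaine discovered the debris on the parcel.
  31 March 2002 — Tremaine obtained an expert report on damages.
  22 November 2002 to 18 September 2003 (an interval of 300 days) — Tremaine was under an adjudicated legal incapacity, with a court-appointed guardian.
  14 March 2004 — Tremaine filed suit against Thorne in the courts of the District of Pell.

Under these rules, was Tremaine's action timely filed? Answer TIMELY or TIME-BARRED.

TIME-BARRED

Accrual is tied to discovery, so the period began on 23 March 2002 rather than on 1 November 1999 when the act occurred.
The untolled deadline — 1 year after 23 March 2002 — is 23 March 2003.
Because the plaintiff's legal incapacity ran from 22 November 2002 to 18 September 2003, the deadline is extended by 300 days to 17 January 2004.
None of the other events listed affects the running of the period under the stated rules.
Filing on 14 March 2004 missed the 17 January 2004 deadline — the action is time-barred.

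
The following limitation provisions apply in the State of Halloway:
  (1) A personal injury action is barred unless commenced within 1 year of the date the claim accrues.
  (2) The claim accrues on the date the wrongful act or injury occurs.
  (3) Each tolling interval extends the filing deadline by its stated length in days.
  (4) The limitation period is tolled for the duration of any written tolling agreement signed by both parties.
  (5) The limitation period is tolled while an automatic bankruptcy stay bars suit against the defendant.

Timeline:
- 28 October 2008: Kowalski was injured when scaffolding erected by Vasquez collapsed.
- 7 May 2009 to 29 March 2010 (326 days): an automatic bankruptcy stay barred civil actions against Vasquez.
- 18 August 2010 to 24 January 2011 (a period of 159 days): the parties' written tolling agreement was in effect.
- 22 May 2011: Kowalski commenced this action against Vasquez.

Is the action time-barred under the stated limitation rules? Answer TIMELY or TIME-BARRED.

TIME-BARRED

The limitation period began to run on 28 October 2008.
The untolled deadline — 1 year after 28 October 2008 — is 28 October 2009.
The automatic bankruptcy stay from 7 May 2009 to 29 March 2010 tolled the period for 326 days, extending the deadline to 19 September 2010.
Because the written tolling agreement ran from 18 August 2010 to 24 January 2011, the deadline is extended by 159 days to 25 February 2011.
Kowalski filed on 22 May 2011, after the 25 February 2011 deadline, so the action is time-barred.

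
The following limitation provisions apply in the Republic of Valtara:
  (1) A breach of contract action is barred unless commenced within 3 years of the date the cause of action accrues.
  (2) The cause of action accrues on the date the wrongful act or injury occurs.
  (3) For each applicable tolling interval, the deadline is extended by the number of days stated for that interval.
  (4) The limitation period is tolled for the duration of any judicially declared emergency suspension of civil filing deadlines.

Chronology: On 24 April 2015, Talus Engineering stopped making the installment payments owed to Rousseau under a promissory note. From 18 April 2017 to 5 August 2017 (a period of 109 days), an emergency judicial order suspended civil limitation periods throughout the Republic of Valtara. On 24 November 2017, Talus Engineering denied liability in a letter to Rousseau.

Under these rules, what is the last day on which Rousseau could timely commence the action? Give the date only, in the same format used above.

The claim accrued on 24 April 2015, when the wrongful act occurred.
The untolled deadline — 3 years after 24 April 2015 — is 24 April 2018.
The emergency suspension of filing deadlines from 18 April 2017 to 5 August 2017 tolled the period for 109 days, extending the deadline to 11 August 2018.
Nothing else in the chronology tolls or restarts the period.

11 August 2018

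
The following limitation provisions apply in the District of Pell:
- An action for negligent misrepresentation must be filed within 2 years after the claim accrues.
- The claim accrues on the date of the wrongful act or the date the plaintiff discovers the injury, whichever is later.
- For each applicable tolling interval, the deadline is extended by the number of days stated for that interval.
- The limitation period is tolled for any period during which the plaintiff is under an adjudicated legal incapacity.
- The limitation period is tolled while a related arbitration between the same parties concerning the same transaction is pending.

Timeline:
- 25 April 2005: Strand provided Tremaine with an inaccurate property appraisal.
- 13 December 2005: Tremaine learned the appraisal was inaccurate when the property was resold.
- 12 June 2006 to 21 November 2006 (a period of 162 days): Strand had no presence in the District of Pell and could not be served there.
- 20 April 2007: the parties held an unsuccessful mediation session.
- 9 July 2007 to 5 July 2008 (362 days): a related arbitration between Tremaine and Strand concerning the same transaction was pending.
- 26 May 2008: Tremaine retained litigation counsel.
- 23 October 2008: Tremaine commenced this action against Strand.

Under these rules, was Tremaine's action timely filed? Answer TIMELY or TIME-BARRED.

TIMELY

The claim accrued on 13 December 2005 — the later of the 25 April 2005 act and the 13 December 2005 discovery.
2 years from 13 December 2005 is 13 December 2007.
The pending related arbitration from 9 July 2007 to 5 July 2008 tolled the period for 362 days, extending the deadline to 9 December 2008.
Although the defendant's absence ran from 12 June 2006 to 21 November 2006, the stated rules do not make that a tolling event, so it is disregarded.
The other events in the timeline have no effect on the limitation period under the stated rules.
Tremaine filed on 23 October 2008, before the 9 December 2008 deadline, so the action is timely.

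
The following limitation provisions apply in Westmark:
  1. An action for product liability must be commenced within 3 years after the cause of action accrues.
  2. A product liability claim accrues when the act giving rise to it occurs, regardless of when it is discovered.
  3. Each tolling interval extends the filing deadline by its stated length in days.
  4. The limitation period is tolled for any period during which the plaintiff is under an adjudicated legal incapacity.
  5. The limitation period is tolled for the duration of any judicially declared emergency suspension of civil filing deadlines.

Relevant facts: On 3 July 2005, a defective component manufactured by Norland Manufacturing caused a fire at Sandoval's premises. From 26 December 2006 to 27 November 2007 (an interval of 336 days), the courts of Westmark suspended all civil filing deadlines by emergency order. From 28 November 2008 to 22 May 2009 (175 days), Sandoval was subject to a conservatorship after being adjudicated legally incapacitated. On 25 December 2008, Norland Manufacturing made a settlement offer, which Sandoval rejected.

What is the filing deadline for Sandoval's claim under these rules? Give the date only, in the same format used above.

The limitation period began to run on 3 July 2005.
The untolled deadline — 3 years after 3 July 2005 — is 3 July 2008.
The emergency suspension of filing deadlines from 26 December 2006 to 27 November 2007 tolled the period for 336 days, extending the deadline to 4 June 2009.
The period was tolled for 175 days by the plaintiff's legal incapacity (28 November 2008 to 22 May 2009), pushing the deadline to 26 November 2009.
Nothing else in the chronology tolls or restarts the period.

26 November 2009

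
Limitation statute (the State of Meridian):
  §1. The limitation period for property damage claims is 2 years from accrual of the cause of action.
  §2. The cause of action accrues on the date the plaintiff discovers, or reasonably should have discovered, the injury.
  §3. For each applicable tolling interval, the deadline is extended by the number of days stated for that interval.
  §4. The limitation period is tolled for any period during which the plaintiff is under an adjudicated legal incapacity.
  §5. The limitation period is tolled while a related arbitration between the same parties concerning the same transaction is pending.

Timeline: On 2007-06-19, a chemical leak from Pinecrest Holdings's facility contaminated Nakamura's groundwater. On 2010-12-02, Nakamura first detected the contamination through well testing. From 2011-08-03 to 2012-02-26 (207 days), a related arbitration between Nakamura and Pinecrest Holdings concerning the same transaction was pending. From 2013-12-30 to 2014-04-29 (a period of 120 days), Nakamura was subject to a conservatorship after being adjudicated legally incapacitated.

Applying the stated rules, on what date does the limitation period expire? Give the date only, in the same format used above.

2013-06-27

The claim did not accrue until Nakamura discovered the injury on 2010-12-02; the 2007-06-19 act date does not start the clock under the stated rule.
2 years from 2010-12-02 is 2012-12-02.
The pending related arbitration from 2011-08-03 to 2012-02-26 tolled the period for 207 days, extending the deadline to 2013-06-27.
The plaintiff's legal incapacity from 2013-12-30 to 2014-04-29 began after the period had already run on 2013-06-27, so it has no tolling effect.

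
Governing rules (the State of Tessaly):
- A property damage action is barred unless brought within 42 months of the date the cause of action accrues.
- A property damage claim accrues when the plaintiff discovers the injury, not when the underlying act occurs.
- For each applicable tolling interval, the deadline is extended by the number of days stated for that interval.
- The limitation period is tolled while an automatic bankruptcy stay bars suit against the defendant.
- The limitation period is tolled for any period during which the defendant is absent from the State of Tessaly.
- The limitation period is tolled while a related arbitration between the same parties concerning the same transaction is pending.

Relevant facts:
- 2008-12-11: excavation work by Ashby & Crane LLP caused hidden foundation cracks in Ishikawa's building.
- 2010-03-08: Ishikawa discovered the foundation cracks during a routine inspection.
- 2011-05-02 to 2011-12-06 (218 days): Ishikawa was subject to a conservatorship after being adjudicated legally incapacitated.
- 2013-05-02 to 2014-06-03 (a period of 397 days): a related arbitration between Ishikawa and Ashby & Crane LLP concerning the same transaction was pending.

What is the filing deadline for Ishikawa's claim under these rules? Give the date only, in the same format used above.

2014-10-10

The claim did not accrue until Ishikawa discovered the injury on 2010-03-08; the 2008-12-11 act date does not start the clock under the stated rule.
Adding the 42 months base period to 2010-03-08 gives a deadline of 2013-09-08, before any tolling.
Because the pending related arbitration ran from 2013-05-02 to 2014-06-03, the deadline is extended by 397 days to 2014-10-10.
No stated provision tolls the period for the plaintiff's incapacity, so the interval from 2011-05-02 to 2011-12-06 has no effect on the deadline.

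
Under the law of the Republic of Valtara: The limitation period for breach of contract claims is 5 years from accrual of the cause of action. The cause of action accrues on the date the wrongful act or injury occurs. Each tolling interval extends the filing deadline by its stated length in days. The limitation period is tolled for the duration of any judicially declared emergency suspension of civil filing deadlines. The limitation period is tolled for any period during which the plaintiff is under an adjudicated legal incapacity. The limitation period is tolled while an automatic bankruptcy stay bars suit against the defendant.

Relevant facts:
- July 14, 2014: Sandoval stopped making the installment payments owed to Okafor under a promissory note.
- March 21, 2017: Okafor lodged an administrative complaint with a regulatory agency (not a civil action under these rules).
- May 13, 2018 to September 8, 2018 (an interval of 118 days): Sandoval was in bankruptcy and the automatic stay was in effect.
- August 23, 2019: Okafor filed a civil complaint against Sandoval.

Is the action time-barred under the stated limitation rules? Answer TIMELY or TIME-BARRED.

TIMELY

The limitation period began to run on July 14, 2014.
5 years from July 14, 2014 is July 14, 2019.
Because the automatic bankruptcy stay ran from May 13, 2018 to September 8, 2018, the deadline is extended by 118 days to November 9, 2019.
The other events in the timeline have no effect on the limitation period under the stated rules.
Okafor filed on August 23, 2019, before the November 9, 2019 deadline, so the action is timely.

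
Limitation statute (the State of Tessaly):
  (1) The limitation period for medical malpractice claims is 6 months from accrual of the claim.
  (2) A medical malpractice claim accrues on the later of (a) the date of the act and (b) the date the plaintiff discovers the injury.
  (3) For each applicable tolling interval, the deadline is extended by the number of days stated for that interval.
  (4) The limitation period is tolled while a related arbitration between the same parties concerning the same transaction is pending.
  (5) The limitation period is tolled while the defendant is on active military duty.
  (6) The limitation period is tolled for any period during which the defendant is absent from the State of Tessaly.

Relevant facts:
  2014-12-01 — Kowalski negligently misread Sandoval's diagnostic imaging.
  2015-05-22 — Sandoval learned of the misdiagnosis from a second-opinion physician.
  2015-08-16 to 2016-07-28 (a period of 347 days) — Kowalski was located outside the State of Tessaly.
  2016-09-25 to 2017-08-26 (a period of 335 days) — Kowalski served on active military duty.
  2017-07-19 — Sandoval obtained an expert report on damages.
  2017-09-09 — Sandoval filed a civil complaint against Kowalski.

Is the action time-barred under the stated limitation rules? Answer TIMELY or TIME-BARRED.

Because discovery on 2015-05-22 post-dates the 2014-12-01 act, accrual under the later-of rule falls on 2015-05-22.
Adding the 6 months base period to 2015-05-22 gives a deadline of 2015-11-22, before any tolling.
The defendant's absence from the jurisdiction from 2015-08-16 to 2016-07-28 tolled the period for 347 days, extending the deadline to 2016-11-03.
The period was tolled for 335 days by the defendant's active military service (2016-09-25 to 2017-08-26), pushing the deadline to 2017-10-04.
None of the other events listed affects the running of the period under the stated rules.
Filing on 2017-09-09 beat the 2017-10-04 deadline — the action is timely.

TIMELY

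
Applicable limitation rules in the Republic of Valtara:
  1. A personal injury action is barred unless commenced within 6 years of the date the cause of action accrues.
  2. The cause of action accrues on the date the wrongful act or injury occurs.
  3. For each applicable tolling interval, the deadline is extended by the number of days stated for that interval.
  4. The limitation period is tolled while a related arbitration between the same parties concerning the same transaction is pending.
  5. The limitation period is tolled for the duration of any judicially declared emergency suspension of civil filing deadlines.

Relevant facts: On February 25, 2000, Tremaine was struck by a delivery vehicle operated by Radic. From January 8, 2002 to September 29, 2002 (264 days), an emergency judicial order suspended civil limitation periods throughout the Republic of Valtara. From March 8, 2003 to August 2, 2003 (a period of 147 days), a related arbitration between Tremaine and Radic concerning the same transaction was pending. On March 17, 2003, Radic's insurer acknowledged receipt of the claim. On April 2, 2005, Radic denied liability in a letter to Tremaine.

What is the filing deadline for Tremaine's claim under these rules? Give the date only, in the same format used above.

April 12, 2007

The limitation period began to run on February 25, 2000.
6 years from February 25, 2000 is February 25, 2006.
The emergency suspension of filing deadlines from January 8, 2002 to September 29, 2002 tolled the period for 264 days, extending the deadline to November 16, 2006.
The pending related arbitration from March 8, 2003 to August 2, 2003 tolled the period for 147 days, extending the deadline to April 12, 2007.
The other events in the timeline have no effect on the limitation period under the stated rules.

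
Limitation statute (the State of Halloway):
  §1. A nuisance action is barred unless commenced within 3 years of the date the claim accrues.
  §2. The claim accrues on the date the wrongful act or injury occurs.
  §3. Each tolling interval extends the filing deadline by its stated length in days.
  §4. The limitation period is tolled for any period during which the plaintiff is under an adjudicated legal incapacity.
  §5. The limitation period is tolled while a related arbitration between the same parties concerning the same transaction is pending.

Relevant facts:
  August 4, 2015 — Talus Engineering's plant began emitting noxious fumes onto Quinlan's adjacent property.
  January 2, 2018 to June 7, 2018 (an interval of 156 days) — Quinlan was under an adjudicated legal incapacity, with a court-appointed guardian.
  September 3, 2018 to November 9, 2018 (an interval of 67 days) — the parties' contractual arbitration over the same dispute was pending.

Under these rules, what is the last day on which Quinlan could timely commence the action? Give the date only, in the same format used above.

The claim accrued on August 4, 2015, when the wrongful act occurred.
Adding the 3 years base period to August 4, 2015 gives a deadline of August 4, 2018, before any tolling.
The plaintiff's legal incapacity from January 2, 2018 to June 7, 2018 tolled the period for 156 days, extending the deadline to January 7, 2019.
The pending related arbitration from September 3, 2018 to November 9, 2018 tolled the period for 67 days, extending the deadline to March 15, 2019.

March 15, 2019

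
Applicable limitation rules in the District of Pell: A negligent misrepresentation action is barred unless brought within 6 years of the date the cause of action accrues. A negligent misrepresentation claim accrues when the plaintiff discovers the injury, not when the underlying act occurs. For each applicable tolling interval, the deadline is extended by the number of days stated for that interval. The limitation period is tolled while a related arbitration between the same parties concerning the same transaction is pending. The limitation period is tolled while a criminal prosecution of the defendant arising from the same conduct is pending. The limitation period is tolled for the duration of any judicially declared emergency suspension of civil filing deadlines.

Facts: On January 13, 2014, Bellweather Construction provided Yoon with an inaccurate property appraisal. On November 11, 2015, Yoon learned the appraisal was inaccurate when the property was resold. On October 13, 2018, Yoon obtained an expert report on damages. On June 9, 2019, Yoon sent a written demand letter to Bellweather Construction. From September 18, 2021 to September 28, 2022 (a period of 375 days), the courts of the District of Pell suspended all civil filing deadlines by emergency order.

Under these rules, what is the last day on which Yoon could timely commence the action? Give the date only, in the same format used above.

November 21, 2022

Under the discovery rule, the claim accrued on November 11, 2015, when Yoon discovered the injury — not on the January 13, 2014 date of the underlying act.
6 years from November 11, 2015 is November 11, 2021.
The emergency suspension of filing deadlines from September 18, 2021 to September 28, 2022 tolled the period for 375 days, extending the deadline to November 21, 2022.
Nothing else in the chronology tolls or restarts the period.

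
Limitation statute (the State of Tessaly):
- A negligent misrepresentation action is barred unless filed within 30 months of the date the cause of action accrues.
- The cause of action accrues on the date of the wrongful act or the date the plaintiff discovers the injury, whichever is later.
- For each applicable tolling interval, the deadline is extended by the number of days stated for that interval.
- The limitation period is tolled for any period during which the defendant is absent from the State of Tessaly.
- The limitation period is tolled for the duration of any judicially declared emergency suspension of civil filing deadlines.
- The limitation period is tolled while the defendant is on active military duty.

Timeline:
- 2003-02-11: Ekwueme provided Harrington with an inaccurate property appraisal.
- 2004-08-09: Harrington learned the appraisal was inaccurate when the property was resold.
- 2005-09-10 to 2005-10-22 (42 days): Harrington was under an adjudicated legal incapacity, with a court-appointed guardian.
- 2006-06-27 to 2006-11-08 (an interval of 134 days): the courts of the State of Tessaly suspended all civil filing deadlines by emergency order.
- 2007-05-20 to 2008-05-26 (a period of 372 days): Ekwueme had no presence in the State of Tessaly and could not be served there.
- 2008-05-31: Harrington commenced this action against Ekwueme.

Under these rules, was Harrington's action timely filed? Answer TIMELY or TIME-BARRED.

The claim accrued on 2004-08-09 — the later of the 2003-02-11 act and the 2004-08-09 discovery.
30 months from 2004-08-09 is 2007-02-09.
The period was tolled for 134 days by the emergency suspension of filing deadlines (2006-06-27 to 2006-11-08), pushing the deadline to 2007-06-23.
Because the defendant's absence from the jurisdiction ran from 2007-05-20 to 2008-05-26, the deadline is extended by 372 days to 2008-06-29.
Although the plaintiff's incapacity ran from 2005-09-10 to 2005-10-22, the stated rules do not make that a tolling event, so it is disregarded.
Harrington filed on 2008-05-31, before the 2008-06-29 deadline, so the action is timely.

TIMELY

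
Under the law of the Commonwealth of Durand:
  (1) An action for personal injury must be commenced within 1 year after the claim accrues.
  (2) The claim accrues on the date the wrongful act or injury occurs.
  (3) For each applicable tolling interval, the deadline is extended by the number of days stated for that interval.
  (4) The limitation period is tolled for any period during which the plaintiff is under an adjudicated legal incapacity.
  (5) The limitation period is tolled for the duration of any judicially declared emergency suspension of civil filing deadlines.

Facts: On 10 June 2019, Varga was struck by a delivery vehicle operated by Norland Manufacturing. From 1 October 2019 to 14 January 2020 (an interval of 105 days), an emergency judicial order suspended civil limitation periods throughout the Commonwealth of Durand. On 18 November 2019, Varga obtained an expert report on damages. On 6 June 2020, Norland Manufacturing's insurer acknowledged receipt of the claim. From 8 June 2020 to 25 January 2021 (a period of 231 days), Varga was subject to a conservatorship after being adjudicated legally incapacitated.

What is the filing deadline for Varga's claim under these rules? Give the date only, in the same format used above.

12 May 2021

The limitation period began to run on 10 June 2019.
1 year from 10 June 2019 is 10 June 2020.
Because the emergency suspension of filing deadlines ran from 1 October 2019 to 14 January 2020, the deadline is extended by 105 days to 23 September 2020.
The period was tolled for 231 days by the plaintiff's legal incapacity (8 June 2020 to 25 January 2021), pushing the deadline to 12 May 2021.
The other events in the timeline have no effect on the limitation period under the stated rules.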